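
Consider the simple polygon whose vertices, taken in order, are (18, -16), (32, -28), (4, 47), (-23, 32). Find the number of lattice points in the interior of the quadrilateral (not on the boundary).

The shoelace formula gives twice the area as |[18·(-28) − 32·(-16)] + [32·47 − 4·(-28)] + [4·32 − (-23)·47] + [(-23)·(-16) − 18·32]| = 2625, so the area is 1312.5.
Summing gcd(|Δx|,|Δy|) over the edges gives the boundary count: gcd(14,12) + gcd(28,75) + gcd(27,15) + gcd(41,48) = 2+1+3+1 = 7.
By Pick's theorem A = I + B/2 − 1, so I = 1312.5 − 7/2 + 1 = 1310.

1310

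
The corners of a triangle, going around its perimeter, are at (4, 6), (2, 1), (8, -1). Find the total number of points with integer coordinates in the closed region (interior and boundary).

The shoelace formula gives twice the area as |[4·1 − 2·6] + [2·(-1) − 8·1] + [8·6 − 4·(-1)]| = 34, so the area is 17.
Summing gcd(|Δx|,|Δy|) over the edges gives the boundary count: gcd(2,5) + gcd(6,2) + gcd(4,7) = 1+2+1 = 4.
Pick's theorem gives I = A − B/2 + 1 = 17 − 4/2 + 1 = 16, so the closed region contains I + B = 16 + 4 = 20 lattice points.

20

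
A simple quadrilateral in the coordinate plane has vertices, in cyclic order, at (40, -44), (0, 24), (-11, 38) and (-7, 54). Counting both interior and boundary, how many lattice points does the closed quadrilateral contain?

484

Using the shoelace formula, 2A = |[40·24 − 0·(-44)] + [0·38 − (-11)·24] + [(-11)·54 − (-7)·38] + [(-7)·(-44) − 40·54]| = 956, so the area is 478.
Summing gcd(|Δx|,|Δy|) over the edges gives the boundary count: gcd(40,68) + gcd(11,14) + gcd(4,16) + gcd(47,98) = 4+1+4+1 = 10.
Pick's theorem gives I = A − B/2 + 1 = 478 − 10/2 + 1 = 474, so the closed region contains I + B = 474 + 10 = 484 lattice points.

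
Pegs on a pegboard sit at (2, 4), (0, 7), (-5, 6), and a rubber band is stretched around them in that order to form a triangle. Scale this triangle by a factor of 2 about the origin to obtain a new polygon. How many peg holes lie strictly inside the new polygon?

By the shoelace formula, twice the signed area is |(2·7 − 0·4) + (0·6 − (-5)·7) + ((-5)·4 − 2·6)| = 17, so the area is 8.5.
The number of boundary lattice points is Σ gcd(|Δx|,|Δy|) = gcd(2,3) + gcd(5,1) + gcd(7,2) = 1+1+1 = 3.
Scaling by 2 multiplies the area by 2² = 4 (so the new area is 34) and multiplies the boundary lattice-point count by 2, giving 6.
By Pick's theorem, the interior count of the dilated polygon is 34 − 6/2 + 1 = 32.

32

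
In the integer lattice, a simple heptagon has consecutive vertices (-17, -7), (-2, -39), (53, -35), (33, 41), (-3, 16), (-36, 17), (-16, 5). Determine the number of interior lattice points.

3784

By the shoelace formula, twice the signed area is |((-17)·(-39) − (-2)·(-7)) + ((-2)·(-35) − 53·(-39)) + (53·41 − 33·(-35)) + (33·16 − (-3)·41) + ((-3)·17 − (-36)·16) + ((-36)·5 − (-16)·17) + ((-16)·(-7) − (-17)·5)| = 7579, so the area is 7579/2.
Summing gcd(|Δx|,|Δy|) over the edges gives the boundary count: gcd(15,32) + gcd(55,4) + gcd(20,76) + gcd(36,25) + gcd(33,1) + gcd(20,12) + gcd(1,12) = 1+1+4+1+1+4+1 = 13.
Pick's theorem gives I = A − B/2 + 1 = 7579/2 − 13/2 + 1 = 3784.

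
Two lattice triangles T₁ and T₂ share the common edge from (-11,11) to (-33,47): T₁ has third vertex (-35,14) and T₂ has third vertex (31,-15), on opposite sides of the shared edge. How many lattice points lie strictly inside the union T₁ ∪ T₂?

866

The union is the simple quadrilateral with vertices (-11,11), (-35,14), (-33,47), (31,-15) in order.
The shoelace formula gives twice the area as |((-11)·14 − (-35)·11) + ((-35)·47 − (-33)·14) + ((-33)·(-15) − 31·47) + (31·11 − (-11)·(-15))| = 1738, so the area is 869.
The number of boundary lattice points is Σ gcd(|Δx|,|Δy|) = gcd(24,3) + gcd(2,33) + gcd(64,62) + gcd(42,26) = 3+1+2+2 = 8.
By Pick's theorem I = A − B/2 + 1 = 869 − 8/2 + 1 = 866.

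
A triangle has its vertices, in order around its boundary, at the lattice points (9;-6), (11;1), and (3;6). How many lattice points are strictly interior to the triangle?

30

Using the shoelace formula, 2A = |(9·1 − 11·(-6)) + (11·6 − 3·1) + (3·(-6) − 9·6)| = 66, so the area is 33.
Along each edge there are gcd(|Δx|,|Δy|)+1 lattice points, so counting each shared vertex once the boundary has gcd(2,7) + gcd(8,5) + gcd(6,12) = 1+1+6 = 8.
By Pick's theorem A = I + B/2 − 1, so I = 33 − 8/2 + 1 = 30.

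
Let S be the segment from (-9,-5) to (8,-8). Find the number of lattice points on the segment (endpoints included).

The number of lattice points on a segment between lattice points is gcd(|Δx|,|Δy|) + 1 = gcd(17,3) + 1 = 1 + 1 = 2.

2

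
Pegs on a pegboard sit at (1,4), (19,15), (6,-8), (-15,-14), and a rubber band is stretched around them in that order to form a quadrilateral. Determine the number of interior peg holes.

274

By the shoelace formula, twice the signed area is |(1·15 − 19·4) + (19·(-8) − 6·15) + (6·(-14) − (-15)·(-8)) + ((-15)·4 − 1·(-14))| = 553, so the area is 276.5.
The number of boundary lattice points is Σ gcd(|Δx|,|Δy|) = gcd(18,11) + gcd(13,23) + gcd(21,6) + gcd(16,18) = 1+1+3+2 = 7.
Pick's theorem gives I = A − B/2 + 1 = 276.5 − 7/2 + 1 = 274.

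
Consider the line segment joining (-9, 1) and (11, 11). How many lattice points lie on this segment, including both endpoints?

11

The number of lattice points on a segment between lattice points is gcd(|Δx|,|Δy|) + 1 = gcd(20,10) + 1 = 10 + 1 = 11.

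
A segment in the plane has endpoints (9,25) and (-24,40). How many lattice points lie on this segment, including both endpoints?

The number of lattice points on a segment between lattice points is gcd(|Δx|,|Δy|) + 1 = gcd(33,15) + 1 = 3 + 1 = 4.

4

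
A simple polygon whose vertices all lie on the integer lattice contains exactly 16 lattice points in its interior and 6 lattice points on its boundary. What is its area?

18

By Pick's theorem, A = I + B/2 − 1 = 16 + 6/2 − 1 = 18.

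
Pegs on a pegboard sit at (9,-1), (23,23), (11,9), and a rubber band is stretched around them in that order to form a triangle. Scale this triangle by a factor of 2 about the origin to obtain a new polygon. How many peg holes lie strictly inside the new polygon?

179

The shoelace formula gives twice the area as |(9·23 − 23·(-1)) + (23·9 − 11·23) + (11·(-1) − 9·9)| = 92, so the area is 46.
Along each edge there are gcd(|Δx|,|Δy|)+1 lattice points, so counting each shared vertex once the boundary has gcd(14,24) + gcd(12,14) + gcd(2,10) = 2+2+2 = 6.
Scaling by 2 multiplies the area by 2² = 4 (so the new area is 184) and multiplies the boundary lattice-point count by 2, giving 12.
By Pick's theorem, the interior count of the dilated polygon is 184 − 12/2 + 1 = 179.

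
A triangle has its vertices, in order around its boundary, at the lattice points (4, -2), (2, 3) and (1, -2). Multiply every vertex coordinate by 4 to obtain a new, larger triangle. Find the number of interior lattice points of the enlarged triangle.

111

By the shoelace formula, twice the signed area is |(4·3 − 2·(-2)) + (2·(-2) − 1·3) + (1·(-2) − 4·(-2))| = 15, so the area is 7.5.
Summing gcd(|Δx|,|Δy|) over the edges gives the boundary count: gcd(2,5) + gcd(1,5) + gcd(3,0) = 1+1+3 = 5.
Scaling by 4 multiplies the area by 4² = 16 (so the new area is 120) and multiplies the boundary lattice-point count by 4, giving 20.
By Pick's theorem, the interior count of the dilated polygon is 120 − 20/2 + 1 = 111.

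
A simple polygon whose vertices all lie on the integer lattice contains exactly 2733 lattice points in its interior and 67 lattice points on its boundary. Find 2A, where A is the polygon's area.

5531

Pick's theorem states A = I + B/2 − 1, so A = 2733 + 67/2 − 1 = 5531/2.
Hence 2A = 5531.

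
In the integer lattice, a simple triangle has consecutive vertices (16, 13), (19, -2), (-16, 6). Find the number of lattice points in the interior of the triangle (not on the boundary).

Using the shoelace formula, 2A = |[16·(-2) − 19·13] + [19·6 − (-16)·(-2)] + [(-16)·13 − 16·6]| = 501, so the area is 501/2.
Summing gcd(|Δx|,|Δy|) over the edges gives the boundary count: gcd(3,15) + gcd(35,8) + gcd(32,7) = 3+1+1 = 5.
Pick's theorem gives I = A − B/2 + 1 = 501/2 − 5/2 + 1 = 249.

249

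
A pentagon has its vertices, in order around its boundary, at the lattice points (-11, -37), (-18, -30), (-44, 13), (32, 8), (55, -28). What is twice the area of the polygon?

6337

The shoelace formula gives twice the area as |((-11)·(-30) − (-18)·(-37)) + ((-18)·13 − (-44)·(-30)) + ((-44)·8 − 32·13) + (32·(-28) − 55·8) + (55·(-37) − (-11)·(-28))| = 6337, so the area is 3168.5.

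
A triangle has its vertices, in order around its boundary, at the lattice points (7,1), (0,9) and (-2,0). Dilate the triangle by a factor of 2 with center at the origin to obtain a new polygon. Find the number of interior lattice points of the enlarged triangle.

156

The shoelace formula gives twice the area as |(7·9 − 0·1) + (0·0 − (-2)·9) + ((-2)·1 − 7·0)| = 79, so the area is 39.5.
Along each edge there are gcd(|Δx|,|Δy|)+1 lattice points, so counting each shared vertex once the boundary has gcd(7,8) + gcd(2,9) + gcd(9,1) = 1+1+1 = 3.
Scaling by 2 multiplies the area by 2² = 4 (so the new area is 158) and multiplies the boundary lattice-point count by 2, giving 6.
By Pick's theorem, the interior count of the dilated polygon is 158 − 6/2 + 1 = 156.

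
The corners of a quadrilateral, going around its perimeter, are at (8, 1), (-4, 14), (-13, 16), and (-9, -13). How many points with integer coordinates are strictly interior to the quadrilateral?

320

Using the shoelace formula, 2A = |[8·14 − (-4)·1] + [(-4)·16 − (-13)·14] + [(-13)·(-13) − (-9)·16] + [(-9)·1 − 8·(-13)]| = 642, so the area is 321.
The number of boundary lattice points is Σ gcd(|Δx|,|Δy|) = gcd(12,13) + gcd(9,2) + gcd(4,29) + gcd(17,14) = 1+1+1+1 = 4.
By Pick's theorem A = I + B/2 − 1, so I = 321 − 4/2 + 1 = 320.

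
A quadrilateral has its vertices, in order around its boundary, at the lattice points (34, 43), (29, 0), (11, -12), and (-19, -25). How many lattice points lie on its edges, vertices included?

9

Along each edge there are gcd(|Δx|,|Δy|)+1 lattice points, so counting each shared vertex once the boundary has gcd(5,43) + gcd(18,12) + gcd(30,13) + gcd(53,68) = 1+6+1+1 = 9.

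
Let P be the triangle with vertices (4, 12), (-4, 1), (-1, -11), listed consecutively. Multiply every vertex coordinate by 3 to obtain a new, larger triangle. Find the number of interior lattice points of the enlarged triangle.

Using the shoelace formula, 2A = |(4·1 − (-4)·12) + ((-4)·(-11) − (-1)·1) + ((-1)·12 − 4·(-11))| = 129, so the area is 64.5.
Summing gcd(|Δx|,|Δy|) over the edges gives the boundary count: gcd(8,11) + gcd(3,12) + gcd(5,23) = 1+3+1 = 5.
Scaling by 3 multiplies the area by 3² = 9 (so the new area is 1161/2) and multiplies the boundary lattice-point count by 3, giving 15.
By Pick's theorem, the interior count of the dilated polygon is 1161/2 − 15/2 + 1 = 574.

574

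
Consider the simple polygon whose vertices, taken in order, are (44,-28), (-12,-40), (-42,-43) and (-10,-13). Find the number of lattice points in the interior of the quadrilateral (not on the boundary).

1141

The shoelace formula gives twice the area as |[44·(-40) − (-12)·(-28)] + [(-12)·(-43) − (-42)·(-40)] + [(-42)·(-13) − (-10)·(-43)] + [(-10)·(-28) − 44·(-13)]| = 2292, so the area is 1146.
Summing gcd(|Δx|,|Δy|) over the edges gives the boundary count: gcd(56,12) + gcd(30,3) + gcd(32,30) + gcd(54,15) = 4+3+2+3 = 12.
Pick's theorem gives I = A − B/2 + 1 = 1146 − 12/2 + 1 = 1141.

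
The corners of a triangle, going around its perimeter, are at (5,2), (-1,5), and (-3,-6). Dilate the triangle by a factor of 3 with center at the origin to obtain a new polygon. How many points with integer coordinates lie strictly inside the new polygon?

Using the shoelace formula, 2A = |(5·5 − (-1)·2) + ((-1)·(-6) − (-3)·5) + ((-3)·2 − 5·(-6))| = 72, so the area is 36.
Along each edge there are gcd(|Δx|,|Δy|)+1 lattice points, so counting each shared vertex once the boundary has gcd(6,3) + gcd(2,11) + gcd(8,8) = 3+1+8 = 12.
Scaling by 3 multiplies the area by 3² = 9 (so the new area is 324) and multiplies the boundary lattice-point count by 3, giving 36.
By Pick's theorem, the interior count of the dilated polygon is 324 − 36/2 + 1 = 307.

307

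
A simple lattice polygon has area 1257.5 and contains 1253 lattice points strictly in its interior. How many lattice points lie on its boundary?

Pick's theorem gives A = I + B/2 − 1, so B = 2(A − I + 1) = 2(1257.5 − 1253 + 1) = 11.

11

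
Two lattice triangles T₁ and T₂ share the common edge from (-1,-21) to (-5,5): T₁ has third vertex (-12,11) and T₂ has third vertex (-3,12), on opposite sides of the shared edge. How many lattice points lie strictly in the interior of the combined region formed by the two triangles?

118

The union is the simple quadrilateral with vertices (-1,-21), (-12,11), (-5,5), (-3,12) in order.
The shoelace formula gives twice the area as |[(-1)·11 − (-12)·(-21)] + [(-12)·5 − (-5)·11] + [(-5)·12 − (-3)·5] + [(-3)·(-21) − (-1)·12]| = 238, so the area is 119.
The number of boundary lattice points is Σ gcd(|Δx|,|Δy|) = gcd(11,32) + gcd(7,6) + gcd(2,7) + gcd(2,33) = 1+1+1+1 = 4.
By Pick's theorem I = A − B/2 + 1 = 119 − 4/2 + 1 = 118.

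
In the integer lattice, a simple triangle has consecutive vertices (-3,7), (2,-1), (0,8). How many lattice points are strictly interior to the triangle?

14

The shoelace formula gives twice the area as |[(-3)·(-1) − 2·7] + [2·8 − 0·(-1)] + [0·7 − (-3)·8]| = 29, so the area is 14.5.
The number of boundary lattice points is Σ gcd(|Δx|,|Δy|) = gcd(5,8) + gcd(2,9) + gcd(3,1) = 1+1+1 = 3.
By Pick's theorem A = I + B/2 − 1, so I = 14.5 − 3/2 + 1 = 14.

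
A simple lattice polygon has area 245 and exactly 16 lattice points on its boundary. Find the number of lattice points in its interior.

238

From Pick's theorem, I = A − B/2 + 1 = 245 − 16/2 + 1 = 238.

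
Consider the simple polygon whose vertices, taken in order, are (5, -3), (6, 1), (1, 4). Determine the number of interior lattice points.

11

By the shoelace formula, twice the signed area is |(5·1 − 6·(-3)) + (6·4 − 1·1) + (1·(-3) − 5·4)| = 23, so the area is 11.5.
The number of boundary lattice points is Σ gcd(|Δx|,|Δy|) = gcd(1,4) + gcd(5,3) + gcd(4,7) = 1+1+1 = 3.
Pick's theorem gives I = A − B/2 + 1 = 11.5 − 3/2 + 1 = 11.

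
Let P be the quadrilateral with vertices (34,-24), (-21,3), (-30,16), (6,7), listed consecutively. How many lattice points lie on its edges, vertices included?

Along each edge there are gcd(|Δx|,|Δy|)+1 lattice points, so counting each shared vertex once the boundary has gcd(55,27) + gcd(9,13) + gcd(36,9) + gcd(28,31) = 1+1+9+1 = 12.

12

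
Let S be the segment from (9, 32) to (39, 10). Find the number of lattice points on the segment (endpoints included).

3

The number of lattice points on a segment between lattice points is gcd(|Δx|,|Δy|) + 1 = gcd(30,22) + 1 = 2 + 1 = 3.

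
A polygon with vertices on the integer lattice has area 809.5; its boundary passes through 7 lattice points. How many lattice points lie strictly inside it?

From Pick's theorem, I = A − B/2 + 1 = 809.5 − 7/2 + 1 = 807.

807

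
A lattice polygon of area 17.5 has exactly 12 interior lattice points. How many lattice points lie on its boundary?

13

Pick's theorem gives A = I + B/2 − 1, so B = 2(A − I + 1) = 2(17.5 − 12 + 1) = 13.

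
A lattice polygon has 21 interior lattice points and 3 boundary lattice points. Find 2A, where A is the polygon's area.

43

By Pick's theorem, A = I + B/2 − 1 = 21 + 3/2 − 1 = 43/2.
Hence 2A = 43.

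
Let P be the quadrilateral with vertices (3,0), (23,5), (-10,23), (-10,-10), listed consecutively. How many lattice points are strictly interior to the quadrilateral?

Using the shoelace formula, 2A = |[3·5 − 23·0] + [23·23 − (-10)·5] + [(-10)·(-10) − (-10)·23] + [(-10)·0 − 3·(-10)]| = 954, so the area is 477.
The number of boundary lattice points is Σ gcd(|Δx|,|Δy|) = gcd(20,5) + gcd(33,18) + gcd(0,33) + gcd(13,10) = 5+3+33+1 = 42.
By Pick's theorem A = I + B/2 − 1, so I = 477 − 42/2 + 1 = 457.

457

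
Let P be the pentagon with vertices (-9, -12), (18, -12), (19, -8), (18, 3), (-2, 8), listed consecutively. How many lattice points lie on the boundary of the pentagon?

Along each edge there are gcd(|Δx|,|Δy|)+1 lattice points, so counting each shared vertex once the boundary has gcd(27,0) + gcd(1,4) + gcd(1,11) + gcd(20,5) + gcd(7,20) = 27+1+1+5+1 = 35.

35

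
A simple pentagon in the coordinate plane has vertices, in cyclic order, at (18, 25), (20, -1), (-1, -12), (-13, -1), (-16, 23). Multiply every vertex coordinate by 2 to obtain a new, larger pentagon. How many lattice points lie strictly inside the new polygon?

Using the shoelace formula, 2A = |(18·(-1) − 20·25) + (20·(-12) − (-1)·(-1)) + ((-1)·(-1) − (-13)·(-12)) + ((-13)·23 − (-16)·(-1)) + ((-16)·25 − 18·23)| = 2043, so the area is 2043/2.
The number of boundary lattice points is Σ gcd(|Δx|,|Δy|) = gcd(2,26) + gcd(21,11) + gcd(12,11) + gcd(3,24) + gcd(34,2) = 2+1+1+3+2 = 9.
Scaling by 2 multiplies the area by 2² = 4 (so the new area is 4086) and multiplies the boundary lattice-point count by 2, giving 18.
By Pick's theorem, the interior count of the dilated polygon is 4086 − 18/2 + 1 = 4078.

4078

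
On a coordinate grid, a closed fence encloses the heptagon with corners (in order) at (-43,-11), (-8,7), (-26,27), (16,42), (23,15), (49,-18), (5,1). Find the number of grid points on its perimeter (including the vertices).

Summing gcd(|Δx|,|Δy|) over the edges gives the boundary count: gcd(35,18) + gcd(18,20) + gcd(42,15) + gcd(7,27) + gcd(26,33) + gcd(44,19) + gcd(48,12) = 1+2+3+1+1+1+12 = 21.

21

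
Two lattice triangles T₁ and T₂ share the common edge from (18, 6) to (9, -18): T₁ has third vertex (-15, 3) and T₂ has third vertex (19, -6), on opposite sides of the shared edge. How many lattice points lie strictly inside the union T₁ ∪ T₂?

The union is the simple quadrilateral with vertices (18, 6), (-15, 3), (9, -18), (19, -6) in order.
By the shoelace formula, twice the signed area is |(18·3 − (-15)·6) + ((-15)·(-18) − 9·3) + (9·(-6) − 19·(-18)) + (19·6 − 18·(-6))| = 897, so the area is 897/2.
Summing gcd(|Δx|,|Δy|) over the edges gives the boundary count: gcd(33,3) + gcd(24,21) + gcd(10,12) + gcd(1,12) = 3+3+2+1 = 9.
By Pick's theorem I = A − B/2 + 1 = 897/2 − 9/2 + 1 = 445.

445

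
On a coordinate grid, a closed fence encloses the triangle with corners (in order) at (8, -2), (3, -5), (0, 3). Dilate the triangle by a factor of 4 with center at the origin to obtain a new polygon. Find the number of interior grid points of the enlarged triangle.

By the shoelace formula, twice the signed area is |(8·(-5) − 3·(-2)) + (3·3 − 0·(-5)) + (0·(-2) − 8·3)| = 49, so the area is 24.5.
Summing gcd(|Δx|,|Δy|) over the edges gives the boundary count: gcd(5,3) + gcd(3,8) + gcd(8,5) = 1+1+1 = 3.
Scaling by 4 multiplies the area by 4² = 16 (so the new area is 392) and multiplies the boundary lattice-point count by 4, giving 12.
By Pick's theorem, the interior count of the dilated polygon is 392 − 12/2 + 1 = 387.

387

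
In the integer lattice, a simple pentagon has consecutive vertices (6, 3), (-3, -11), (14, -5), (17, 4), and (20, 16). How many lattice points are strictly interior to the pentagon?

201

By the shoelace formula, twice the signed area is |[6·(-11) − (-3)·3] + [(-3)·(-5) − 14·(-11)] + [14·4 − 17·(-5)] + [17·16 − 20·4] + [20·3 − 6·16]| = 409, so the area is 204.5.
The number of boundary lattice points is Σ gcd(|Δx|,|Δy|) = gcd(9,14) + gcd(17,6) + gcd(3,9) + gcd(3,12) + gcd(14,13) = 1+1+3+3+1 = 9.
By Pick's theorem A = I + B/2 − 1, so I = 204.5 − 9/2 + 1 = 201.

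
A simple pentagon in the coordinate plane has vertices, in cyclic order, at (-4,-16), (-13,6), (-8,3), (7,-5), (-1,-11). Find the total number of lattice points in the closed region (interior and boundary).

Using the shoelace formula, 2A = |[(-4)·6 − (-13)·(-16)] + [(-13)·3 − (-8)·6] + [(-8)·(-5) − 7·3] + [7·(-11) − (-1)·(-5)] + [(-1)·(-16) − (-4)·(-11)]| = 314, so the area is 157.
Along each edge there are gcd(|Δx|,|Δy|)+1 lattice points, so counting each shared vertex once the boundary has gcd(9,22) + gcd(5,3) + gcd(15,8) + gcd(8,6) + gcd(3,5) = 1+1+1+2+1 = 6.
Pick's theorem gives I = A − B/2 + 1 = 157 − 6/2 + 1 = 155, so the closed region contains I + B = 155 + 6 = 161 lattice points.

161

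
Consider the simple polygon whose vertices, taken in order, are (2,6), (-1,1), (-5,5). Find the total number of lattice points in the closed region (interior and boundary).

Using the shoelace formula, 2A = |(2·1 − (-1)·6) + ((-1)·5 − (-5)·1) + ((-5)·6 − 2·5)| = 32, so the area is 16.
Summing gcd(|Δx|,|Δy|) over the edges gives the boundary count: gcd(3,5) + gcd(4,4) + gcd(7,1) = 1+4+1 = 6.
Pick's theorem gives I = A − B/2 + 1 = 16 − 6/2 + 1 = 14, so the closed region contains I + B = 14 + 6 = 20 lattice points.

20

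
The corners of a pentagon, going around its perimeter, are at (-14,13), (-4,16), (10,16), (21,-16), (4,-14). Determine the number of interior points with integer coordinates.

By the shoelace formula, twice the signed area is |[(-14)·16 − (-4)·13] + [(-4)·16 − 10·16] + [10·(-16) − 21·16] + [21·(-14) − 4·(-16)] + [4·13 − (-14)·(-14)]| = 1266, so the area is 633.
The number of boundary lattice points is Σ gcd(|Δx|,|Δy|) = gcd(10,3) + gcd(14,0) + gcd(11,32) + gcd(17,2) + gcd(18,27) = 1+14+1+1+9 = 26.
By Pick's theorem A = I + B/2 − 1, so I = 633 − 26/2 + 1 = 621.

621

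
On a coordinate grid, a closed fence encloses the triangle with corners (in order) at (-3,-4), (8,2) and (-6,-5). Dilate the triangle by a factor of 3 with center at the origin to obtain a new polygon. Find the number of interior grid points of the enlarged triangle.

19

By the shoelace formula, twice the signed area is |((-3)·2 − 8·(-4)) + (8·(-5) − (-6)·2) + ((-6)·(-4) − (-3)·(-5))| = 7, so the area is 3.5.
The number of boundary lattice points is Σ gcd(|Δx|,|Δy|) = gcd(11,6) + gcd(14,7) + gcd(3,1) = 1+7+1 = 9.
Scaling by 3 multiplies the area by 3² = 9 (so the new area is 31.5) and multiplies the boundary lattice-point count by 3, giving 27.
By Pick's theorem, the interior count of the dilated polygon is 31.5 − 27/2 + 1 = 19.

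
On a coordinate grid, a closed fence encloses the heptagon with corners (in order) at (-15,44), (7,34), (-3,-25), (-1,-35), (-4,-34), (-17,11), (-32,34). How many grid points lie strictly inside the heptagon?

1328

Using the shoelace formula, 2A = |((-15)·34 − 7·44) + (7·(-25) − (-3)·34) + ((-3)·(-35) − (-1)·(-25)) + ((-1)·(-34) − (-4)·(-35)) + ((-4)·11 − (-17)·(-34)) + ((-17)·34 − (-32)·11) + ((-32)·44 − (-15)·34)| = 2663, so the area is 2663/2.
Along each edge there are gcd(|Δx|,|Δy|)+1 lattice points, so counting each shared vertex once the boundary has gcd(22,10) + gcd(10,59) + gcd(2,10) + gcd(3,1) + gcd(13,45) + gcd(15,23) + gcd(17,10) = 2+1+2+1+1+1+1 = 9.
Pick's theorem gives I = A − B/2 + 1 = 2663/2 − 9/2 + 1 = 1328.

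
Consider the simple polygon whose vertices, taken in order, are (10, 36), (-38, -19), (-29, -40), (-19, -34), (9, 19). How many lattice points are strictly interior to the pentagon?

1223

The shoelace formula gives twice the area as |(10·(-19) − (-38)·36) + ((-38)·(-40) − (-29)·(-19)) + ((-29)·(-34) − (-19)·(-40)) + ((-19)·19 − 9·(-34)) + (9·36 − 10·19)| = 2452, so the area is 1226.
Along each edge there are gcd(|Δx|,|Δy|)+1 lattice points, so counting each shared vertex once the boundary has gcd(48,55) + gcd(9,21) + gcd(10,6) + gcd(28,53) + gcd(1,17) = 1+3+2+1+1 = 8.
Pick's theorem gives I = A − B/2 + 1 = 1226 − 8/2 + 1 = 1223.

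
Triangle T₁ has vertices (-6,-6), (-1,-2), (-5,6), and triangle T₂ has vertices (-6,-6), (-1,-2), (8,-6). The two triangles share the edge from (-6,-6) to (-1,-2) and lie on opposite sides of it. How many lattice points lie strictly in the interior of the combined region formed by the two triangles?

47

The union is the simple quadrilateral with vertices (-6,-6), (-5,6), (-1,-2), (8,-6) in order.
The shoelace formula gives twice the area as |((-6)·6 − (-5)·(-6)) + ((-5)·(-2) − (-1)·6) + ((-1)·(-6) − 8·(-2)) + (8·(-6) − (-6)·(-6))| = 112, so the area is 56.
The number of boundary lattice points is Σ gcd(|Δx|,|Δy|) = gcd(1,12) + gcd(4,8) + gcd(9,4) + gcd(14,0) = 1+4+1+14 = 20.
By Pick's theorem I = A − B/2 + 1 = 56 − 20/2 + 1 = 47.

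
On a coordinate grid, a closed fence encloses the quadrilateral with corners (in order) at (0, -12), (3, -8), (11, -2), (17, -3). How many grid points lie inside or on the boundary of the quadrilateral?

The shoelace formula gives twice the area as |(0·(-8) − 3·(-12)) + (3·(-2) − 11·(-8)) + (11·(-3) − 17·(-2)) + (17·(-12) − 0·(-3))| = 85, so the area is 42.5.
Summing gcd(|Δx|,|Δy|) over the edges gives the boundary count: gcd(3,4) + gcd(8,6) + gcd(6,1) + gcd(17,9) = 1+2+1+1 = 5.
Pick's theorem gives I = A − B/2 + 1 = 42.5 − 5/2 + 1 = 41, so the closed region contains I + B = 41 + 5 = 46 lattice points.

46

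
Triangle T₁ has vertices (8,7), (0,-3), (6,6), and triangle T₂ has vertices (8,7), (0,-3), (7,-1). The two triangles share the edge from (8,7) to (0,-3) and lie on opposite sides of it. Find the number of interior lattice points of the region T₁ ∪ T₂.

31

The union is the simple quadrilateral with vertices (8,7), (6,6), (0,-3), (7,-1) in order.
The shoelace formula gives twice the area as |[8·6 − 6·7] + [6·(-3) − 0·6] + [0·(-1) − 7·(-3)] + [7·7 − 8·(-1)]| = 66, so the area is 33.
Summing gcd(|Δx|,|Δy|) over the edges gives the boundary count: gcd(2,1) + gcd(6,9) + gcd(7,2) + gcd(1,8) = 1+3+1+1 = 6.
By Pick's theorem I = A − B/2 + 1 = 33 − 6/2 + 1 = 31.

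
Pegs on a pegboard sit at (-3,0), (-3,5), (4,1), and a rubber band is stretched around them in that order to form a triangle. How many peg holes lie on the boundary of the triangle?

Summing gcd(|Δx|,|Δy|) over the edges gives the boundary count: gcd(0,5) + gcd(7,4) + gcd(7,1) = 5+1+1 = 7.

7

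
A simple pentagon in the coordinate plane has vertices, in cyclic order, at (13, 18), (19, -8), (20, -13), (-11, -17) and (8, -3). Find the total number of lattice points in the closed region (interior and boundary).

336

The shoelace formula gives twice the area as |(13·(-8) − 19·18) + (19·(-13) − 20·(-8)) + (20·(-17) − (-11)·(-13)) + ((-11)·(-3) − 8·(-17)) + (8·18 − 13·(-3))| = 664, so the area is 332.
The number of boundary lattice points is Σ gcd(|Δx|,|Δy|) = gcd(6,26) + gcd(1,5) + gcd(31,4) + gcd(19,14) + gcd(5,21) = 2+1+1+1+1 = 6.
Pick's theorem gives I = A − B/2 + 1 = 332 − 6/2 + 1 = 330, so the closed region contains I + B = 330 + 6 = 336 lattice points.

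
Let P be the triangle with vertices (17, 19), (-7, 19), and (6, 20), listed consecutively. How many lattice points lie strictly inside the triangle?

0

Using the shoelace formula, 2A = |(17·19 − (-7)·19) + ((-7)·20 − 6·19) + (6·19 − 17·20)| = 24, so the area is 12.
Along each edge there are gcd(|Δx|,|Δy|)+1 lattice points, so counting each shared vertex once the boundary has gcd(24,0) + gcd(13,1) + gcd(11,1) = 24+1+1 = 26.
By Pick's theorem A = I + B/2 − 1, so I = 12 − 26/2 + 1 = 0.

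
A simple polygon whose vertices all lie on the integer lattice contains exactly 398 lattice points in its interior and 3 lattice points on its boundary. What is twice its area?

797

By Pick's theorem, A = I + B/2 − 1 = 398 + 3/2 − 1 = 797/2.
Hence 2A = 797.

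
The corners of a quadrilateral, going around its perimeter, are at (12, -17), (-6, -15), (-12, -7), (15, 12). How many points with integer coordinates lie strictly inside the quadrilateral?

The shoelace formula gives twice the area as |(12·(-15) − (-6)·(-17)) + ((-6)·(-7) − (-12)·(-15)) + ((-12)·12 − 15·(-7)) + (15·(-17) − 12·12)| = 858, so the area is 429.
Summing gcd(|Δx|,|Δy|) over the edges gives the boundary count: gcd(18,2) + gcd(6,8) + gcd(27,19) + gcd(3,29) = 2+2+1+1 = 6.
Pick's theorem gives I = A − B/2 + 1 = 429 − 6/2 + 1 = 427.

427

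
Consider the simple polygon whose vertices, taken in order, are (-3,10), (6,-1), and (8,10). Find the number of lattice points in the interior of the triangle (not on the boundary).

55

The shoelace formula gives twice the area as |((-3)·(-1) − 6·10) + (6·10 − 8·(-1)) + (8·10 − (-3)·10)| = 121, so the area is 121/2.
Summing gcd(|Δx|,|Δy|) over the edges gives the boundary count: gcd(9,11) + gcd(2,11) + gcd(11,0) = 1+1+11 = 13.
Pick's theorem gives I = A − B/2 + 1 = 121/2 − 13/2 + 1 = 55.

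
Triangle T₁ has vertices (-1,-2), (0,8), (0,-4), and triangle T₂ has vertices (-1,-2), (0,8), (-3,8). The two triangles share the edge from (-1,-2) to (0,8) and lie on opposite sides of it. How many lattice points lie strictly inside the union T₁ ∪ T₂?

13

The union is the simple quadrilateral with vertices (-1,-2), (0,-4), (0,8), (-3,8) in order.
Using the shoelace formula, 2A = |((-1)·(-4) − 0·(-2)) + (0·8 − 0·(-4)) + (0·8 − (-3)·8) + ((-3)·(-2) − (-1)·8)| = 42, so the area is 21.
Summing gcd(|Δx|,|Δy|) over the edges gives the boundary count: gcd(1,2) + gcd(0,12) + gcd(3,0) + gcd(2,10) = 1+12+3+2 = 18.
By Pick's theorem I = A − B/2 + 1 = 21 − 18/2 + 1 = 13.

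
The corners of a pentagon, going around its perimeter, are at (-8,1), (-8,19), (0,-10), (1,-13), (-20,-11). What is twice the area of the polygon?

Using the shoelace formula, 2A = |[(-8)·19 − (-8)·1] + [(-8)·(-10) − 0·19] + [0·(-13) − 1·(-10)] + [1·(-11) − (-20)·(-13)] + [(-20)·1 − (-8)·(-11)]| = 433, so the area is 216.5.

433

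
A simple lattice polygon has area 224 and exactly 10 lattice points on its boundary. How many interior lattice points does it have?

220

Pick's theorem A = I + B/2 − 1 rearranges to I = A − B/2 + 1 = 224 − 10/2 + 1 = 220.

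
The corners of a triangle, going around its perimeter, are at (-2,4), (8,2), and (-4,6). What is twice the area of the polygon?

The shoelace formula gives twice the area as |((-2)·2 − 8·4) + (8·6 − (-4)·2) + ((-4)·4 − (-2)·6)| = 16, so the area is 8.

16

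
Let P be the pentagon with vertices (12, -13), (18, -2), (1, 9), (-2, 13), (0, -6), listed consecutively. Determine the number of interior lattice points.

Using the shoelace formula, 2A = |(12·(-2) − 18·(-13)) + (18·9 − 1·(-2)) + (1·13 − (-2)·9) + ((-2)·(-6) − 0·13) + (0·(-13) − 12·(-6))| = 489, so the area is 244.5.
Along each edge there are gcd(|Δx|,|Δy|)+1 lattice points, so counting each shared vertex once the boundary has gcd(6,11) + gcd(17,11) + gcd(3,4) + gcd(2,19) + gcd(12,7) = 1+1+1+1+1 = 5.
By Pick's theorem A = I + B/2 − 1, so I = 244.5 − 5/2 + 1 = 243.

243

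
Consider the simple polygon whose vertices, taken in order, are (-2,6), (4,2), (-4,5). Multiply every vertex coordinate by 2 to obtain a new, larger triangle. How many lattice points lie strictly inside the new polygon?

By the shoelace formula, twice the signed area is |((-2)·2 − 4·6) + (4·5 − (-4)·2) + ((-4)·6 − (-2)·5)| = 14, so the area is 7.
Along each edge there are gcd(|Δx|,|Δy|)+1 lattice points, so counting each shared vertex once the boundary has gcd(6,4) + gcd(8,3) + gcd(2,1) = 2+1+1 = 4.
Scaling by 2 multiplies the area by 2² = 4 (so the new area is 28) and multiplies the boundary lattice-point count by 2, giving 8.
By Pick's theorem, the interior count of the dilated polygon is 28 − 8/2 + 1 = 25.

25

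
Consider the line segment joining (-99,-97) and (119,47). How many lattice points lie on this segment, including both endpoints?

3

The number of lattice points on a segment between lattice points is gcd(|Δx|,|Δy|) + 1 = gcd(218,144) + 1 = 2 + 1 = 3.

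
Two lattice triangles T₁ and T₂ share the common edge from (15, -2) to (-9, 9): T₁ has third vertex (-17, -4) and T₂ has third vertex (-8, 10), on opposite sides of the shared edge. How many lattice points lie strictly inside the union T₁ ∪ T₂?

The union is the simple quadrilateral with vertices (15, -2), (-17, -4), (-9, 9), (-8, 10) in order.
Using the shoelace formula, 2A = |[15·(-4) − (-17)·(-2)] + [(-17)·9 − (-9)·(-4)] + [(-9)·10 − (-8)·9] + [(-8)·(-2) − 15·10]| = 435, so the area is 217.5.
The number of boundary lattice points is Σ gcd(|Δx|,|Δy|) = gcd(32,2) + gcd(8,13) + gcd(1,1) + gcd(23,12) = 2+1+1+1 = 5.
By Pick's theorem I = A − B/2 + 1 = 217.5 − 5/2 + 1 = 216.

216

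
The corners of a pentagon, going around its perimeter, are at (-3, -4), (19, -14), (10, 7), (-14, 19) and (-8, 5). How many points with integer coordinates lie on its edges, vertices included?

The number of boundary lattice points is Σ gcd(|Δx|,|Δy|) = gcd(22,10) + gcd(9,21) + gcd(24,12) + gcd(6,14) + gcd(5,9) = 2+3+12+2+1 = 20.

20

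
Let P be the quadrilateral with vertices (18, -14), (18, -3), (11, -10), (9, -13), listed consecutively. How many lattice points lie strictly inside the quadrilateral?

By the shoelace formula, twice the signed area is |(18·(-3) − 18·(-14)) + (18·(-10) − 11·(-3)) + (11·(-13) − 9·(-10)) + (9·(-14) − 18·(-13))| = 106, so the area is 53.
Along each edge there are gcd(|Δx|,|Δy|)+1 lattice points, so counting each shared vertex once the boundary has gcd(0,11) + gcd(7,7) + gcd(2,3) + gcd(9,1) = 11+7+1+1 = 20.
By Pick's theorem A = I + B/2 − 1, so I = 53 − 20/2 + 1 = 44.

44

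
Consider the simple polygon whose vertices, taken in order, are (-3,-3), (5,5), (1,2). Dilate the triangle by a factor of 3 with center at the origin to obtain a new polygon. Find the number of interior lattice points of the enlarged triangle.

The shoelace formula gives twice the area as |[(-3)·5 − 5·(-3)] + [5·2 − 1·5] + [1·(-3) − (-3)·2]| = 8, so the area is 4.
Along each edge there are gcd(|Δx|,|Δy|)+1 lattice points, so counting each shared vertex once the boundary has gcd(8,8) + gcd(4,3) + gcd(4,5) = 8+1+1 = 10.
Scaling by 3 multiplies the area by 3² = 9 (so the new area is 36) and multiplies the boundary lattice-point count by 3, giving 30.
By Pick's theorem, the interior count of the dilated polygon is 36 − 30/2 + 1 = 22.

22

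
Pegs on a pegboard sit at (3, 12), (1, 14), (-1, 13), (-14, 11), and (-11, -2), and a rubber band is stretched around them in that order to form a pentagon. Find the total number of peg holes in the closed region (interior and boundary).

136

The shoelace formula gives twice the area as |(3·14 − 1·12) + (1·13 − (-1)·14) + ((-1)·11 − (-14)·13) + ((-14)·(-2) − (-11)·11) + ((-11)·12 − 3·(-2))| = 251, so the area is 251/2.
Summing gcd(|Δx|,|Δy|) over the edges gives the boundary count: gcd(2,2) + gcd(2,1) + gcd(13,2) + gcd(3,13) + gcd(14,14) = 2+1+1+1+14 = 19.
Pick's theorem gives I = A − B/2 + 1 = 251/2 − 19/2 + 1 = 117, so the closed region contains I + B = 117 + 19 = 136 lattice points.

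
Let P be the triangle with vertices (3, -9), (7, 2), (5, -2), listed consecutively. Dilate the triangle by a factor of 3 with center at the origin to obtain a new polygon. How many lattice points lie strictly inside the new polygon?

By the shoelace formula, twice the signed area is |(3·2 − 7·(-9)) + (7·(-2) − 5·2) + (5·(-9) − 3·(-2))| = 6, so the area is 3.
Summing gcd(|Δx|,|Δy|) over the edges gives the boundary count: gcd(4,11) + gcd(2,4) + gcd(2,7) = 1+2+1 = 4.
Scaling by 3 multiplies the area by 3² = 9 (so the new area is 27) and multiplies the boundary lattice-point count by 3, giving 12.
By Pick's theorem, the interior count of the dilated polygon is 27 − 12/2 + 1 = 22.

22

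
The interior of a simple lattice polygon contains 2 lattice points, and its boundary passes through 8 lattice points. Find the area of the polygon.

5

By Pick's theorem, A = I + B/2 − 1 = 2 + 8/2 − 1 = 5.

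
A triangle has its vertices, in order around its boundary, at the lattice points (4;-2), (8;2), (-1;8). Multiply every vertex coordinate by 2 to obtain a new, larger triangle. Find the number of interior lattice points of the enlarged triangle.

109

Using the shoelace formula, 2A = |(4·2 − 8·(-2)) + (8·8 − (-1)·2) + ((-1)·(-2) − 4·8)| = 60, so the area is 30.
The number of boundary lattice points is Σ gcd(|Δx|,|Δy|) = gcd(4,4) + gcd(9,6) + gcd(5,10) = 4+3+5 = 12.
Scaling by 2 multiplies the area by 2² = 4 (so the new area is 120) and multiplies the boundary lattice-point count by 2, giving 24.
By Pick's theorem, the interior count of the dilated polygon is 120 − 24/2 + 1 = 109.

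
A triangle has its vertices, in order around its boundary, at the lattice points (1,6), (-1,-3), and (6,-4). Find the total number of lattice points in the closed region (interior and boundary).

By the shoelace formula, twice the signed area is |(1·(-3) − (-1)·6) + ((-1)·(-4) − 6·(-3)) + (6·6 − 1·(-4))| = 65, so the area is 65/2.
Summing gcd(|Δx|,|Δy|) over the edges gives the boundary count: gcd(2,9) + gcd(7,1) + gcd(5,10) = 1+1+5 = 7.
Pick's theorem gives I = A − B/2 + 1 = 65/2 − 7/2 + 1 = 30, so the closed region contains I + B = 30 + 7 = 37 lattice points.

37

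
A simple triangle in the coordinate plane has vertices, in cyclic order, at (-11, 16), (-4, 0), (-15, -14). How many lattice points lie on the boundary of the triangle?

The number of boundary lattice points is Σ gcd(|Δx|,|Δy|) = gcd(7,16) + gcd(11,14) + gcd(4,30) = 1+1+2 = 4.

4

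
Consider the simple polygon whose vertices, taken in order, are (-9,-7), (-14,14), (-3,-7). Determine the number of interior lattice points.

The shoelace formula gives twice the area as |[(-9)·14 − (-14)·(-7)] + [(-14)·(-7) − (-3)·14] + [(-3)·(-7) − (-9)·(-7)]| = 126, so the area is 63.
Summing gcd(|Δx|,|Δy|) over the edges gives the boundary count: gcd(5,21) + gcd(11,21) + gcd(6,0) = 1+1+6 = 8.
By Pick's theorem A = I + B/2 − 1, so I = 63 − 8/2 + 1 = 60.

60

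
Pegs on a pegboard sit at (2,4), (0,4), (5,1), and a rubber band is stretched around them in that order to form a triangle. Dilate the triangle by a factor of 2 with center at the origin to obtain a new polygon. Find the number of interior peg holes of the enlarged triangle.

7

The shoelace formula gives twice the area as |(2·4 − 0·4) + (0·1 − 5·4) + (5·4 − 2·1)| = 6, so the area is 3.
Summing gcd(|Δx|,|Δy|) over the edges gives the boundary count: gcd(2,0) + gcd(5,3) + gcd(3,3) = 2+1+3 = 6.
Scaling by 2 multiplies the area by 2² = 4 (so the new area is 12) and multiplies the boundary lattice-point count by 2, giving 12.
By Pick's theorem, the interior count of the dilated polygon is 12 − 12/2 + 1 = 7.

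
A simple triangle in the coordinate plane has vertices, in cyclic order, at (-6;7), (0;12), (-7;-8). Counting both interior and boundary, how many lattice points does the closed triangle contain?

45

The shoelace formula gives twice the area as |((-6)·12 − 0·7) + (0·(-8) − (-7)·12) + ((-7)·7 − (-6)·(-8))| = 85, so the area is 85/2.
Summing gcd(|Δx|,|Δy|) over the edges gives the boundary count: gcd(6,5) + gcd(7,20) + gcd(1,15) = 1+1+1 = 3.
Pick's theorem gives I = A − B/2 + 1 = 85/2 − 3/2 + 1 = 42, so the closed region contains I + B = 42 + 3 = 45 lattice points.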